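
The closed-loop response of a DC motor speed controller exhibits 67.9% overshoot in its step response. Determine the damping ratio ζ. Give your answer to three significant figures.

From %OS = 100·exp(−πζ/√(1−ζ²)), invert to get ζ = −ln(OS)/√(π² + ln²(OS)) with OS = 0.679.
−ln 0.679 = 0.3871, so ζ = 0.3871/√(π² + 0.1499) = 0.122.

ζ ≈ 0.122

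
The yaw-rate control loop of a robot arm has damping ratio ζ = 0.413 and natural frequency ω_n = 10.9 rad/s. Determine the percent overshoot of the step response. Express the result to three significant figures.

%OS ≈ 24.1%

For an underdamped second-order system, %OS = 100·exp(−πζ/√(1−ζ²)).
πζ/√(1−ζ²) = π·0.413/√(1−0.171) = 1.425, so %OS = 100·e^(−1.425) = 24.1%.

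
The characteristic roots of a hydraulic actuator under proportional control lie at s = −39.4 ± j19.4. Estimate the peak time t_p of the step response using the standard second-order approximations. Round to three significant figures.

t_p = π/ω_d with ω_d = 19.4 (the imaginary part), so t_p = 0.162 s.

t_p ≈ 0.162 s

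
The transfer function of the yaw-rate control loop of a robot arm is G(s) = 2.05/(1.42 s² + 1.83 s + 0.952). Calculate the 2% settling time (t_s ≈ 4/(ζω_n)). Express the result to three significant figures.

Dividing through by 1.42: denominator becomes s² + 1.289 s + 0.6704.
So ω_n = √0.6704 = 0.819 rad/s and ζ = 1.289/(2·0.819) = 0.787.
t_s ≈ 4/(ζω_n) = 6.21 s.

t_s ≈ 6.21 s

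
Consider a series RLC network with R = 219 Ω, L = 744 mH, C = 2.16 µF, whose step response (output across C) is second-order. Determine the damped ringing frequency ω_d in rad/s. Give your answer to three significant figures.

ω_d ≈ 775 rad/s

For a series RLC circuit (capacitor voltage as output), ω_n = 1/√(LC) = 1/√(744 mH · 2.16 µF) = 789 rad/s.
ζ = (R/2)·√(C/L) = (219/2)·√(2.16 µF/744 mH) = 0.187.
The damped frequency ω_d = ω_n√(1−ζ²) = 775 rad/s.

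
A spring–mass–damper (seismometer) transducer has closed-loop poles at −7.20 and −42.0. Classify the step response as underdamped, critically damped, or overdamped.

overdamped

Since the poles are distinct, negative and real, the response is overdamped.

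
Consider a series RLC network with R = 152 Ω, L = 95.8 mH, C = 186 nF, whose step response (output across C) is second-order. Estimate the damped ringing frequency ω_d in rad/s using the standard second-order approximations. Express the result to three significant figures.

ω_d ≈ 7450 rad/s

For a series RLC circuit (capacitor voltage as output), ω_n = 1/√(LC) = 1/√(95.8 mH · 186 nF) = 7490 rad/s.
ζ = (R/2)·√(C/L) = (152/2)·√(186 nF/95.8 mH) = 0.106.
The damped frequency ω_d = ω_n√(1−ζ²) = 7450 rad/s.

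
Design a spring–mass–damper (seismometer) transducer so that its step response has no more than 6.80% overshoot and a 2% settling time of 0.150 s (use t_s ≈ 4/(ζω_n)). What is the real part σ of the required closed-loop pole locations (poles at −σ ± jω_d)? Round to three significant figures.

The settling-time spec alone fixes σ = ζω_n = 4/t_s = 4/0.150 = 26.7.
(Overshoot then fixes ζ = 0.650 and hence ω_d = σ·√(1−ζ²)/ζ = 31.2 rad/s.)

σ ≈ 26.7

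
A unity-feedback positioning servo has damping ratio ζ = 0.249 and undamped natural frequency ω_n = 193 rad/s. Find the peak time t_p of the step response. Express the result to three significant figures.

t_p ≈ 0.0168 s

The damped frequency is ω_d = ω_n√(1−ζ²) = 193·√(1−0.0620) = 187 rad/s.
Peak time t_p = π/ω_d = π/187 = 0.0168 s.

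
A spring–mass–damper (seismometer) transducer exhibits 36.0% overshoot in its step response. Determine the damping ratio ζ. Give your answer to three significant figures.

ζ ≈ 0.309

Inverting the overshoot relation: ζ = |ln 0.360|/√(π² + ln²0.360) = 0.309.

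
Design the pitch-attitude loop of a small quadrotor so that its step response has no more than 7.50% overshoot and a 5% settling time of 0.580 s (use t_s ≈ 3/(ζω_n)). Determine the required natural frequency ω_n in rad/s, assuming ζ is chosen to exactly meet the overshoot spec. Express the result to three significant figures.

ω_n ≈ 8.13 rad/s

ζ = −ln(OS)/√(π² + (ln OS)²). With OS = 0.0750, ln OS = −2.590 and ζ = 2.590/4.072 = 0.636.
Then ω_n = 3/(ζ t_s) = 3/(0.636 × 0.580) = 8.13 rad/s.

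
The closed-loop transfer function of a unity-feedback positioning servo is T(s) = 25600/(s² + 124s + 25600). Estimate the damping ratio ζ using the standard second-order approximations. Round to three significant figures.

ζ ≈ 0.388

ω_n = √25600 = 160 rad/s; ζ = 124/(2·160) = 0.388.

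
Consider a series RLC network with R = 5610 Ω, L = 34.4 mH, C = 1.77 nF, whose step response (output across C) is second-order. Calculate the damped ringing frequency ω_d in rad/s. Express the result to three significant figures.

ω_d ≈ 98900 rad/s

For a series RLC circuit (capacitor voltage as output), ω_n = 1/√(LC) = 1/√(34.4 mH · 1.77 nF) = 128000 rad/s.
ζ = (R/2)·√(C/L) = (5610/2)·√(1.77 nF/34.4 mH) = 0.636.
The damped frequency ω_d = ω_n√(1−ζ²) = 98900 rad/s.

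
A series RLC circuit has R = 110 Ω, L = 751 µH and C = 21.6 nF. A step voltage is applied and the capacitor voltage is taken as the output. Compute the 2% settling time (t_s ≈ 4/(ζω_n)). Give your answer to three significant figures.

t_s ≈ 0.0000546 s

For a series RLC circuit (capacitor voltage as output), ω_n = 1/√(LC) = 1/√(751 µH · 21.6 nF) = 248000 rad/s.
ζ = (R/2)·√(C/L) = (110/2)·√(21.6 nF/751 µH) = 0.295.
t_s ≈ 4/(ζω_n) = 0.0000546 s.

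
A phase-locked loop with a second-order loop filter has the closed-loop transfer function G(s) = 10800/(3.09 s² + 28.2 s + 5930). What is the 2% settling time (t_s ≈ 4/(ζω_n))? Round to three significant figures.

Dividing through by 3.09: denominator becomes s² + 9.126 s + 1919.
So ω_n = √1919 = 43.8 rad/s and ζ = 9.126/(2·43.8) = 0.104.
t_s ≈ 4/(ζω_n) = 0.877 s.

t_s ≈ 0.877 s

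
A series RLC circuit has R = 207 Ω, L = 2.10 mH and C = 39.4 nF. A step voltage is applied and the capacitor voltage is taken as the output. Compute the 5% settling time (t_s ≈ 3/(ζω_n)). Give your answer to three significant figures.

t_s ≈ 0.0000609 s

For a series RLC circuit (capacitor voltage as output), ω_n = 1/√(LC) = 1/√(2.10 mH · 39.4 nF) = 110000 rad/s.
ζ = (R/2)·√(C/L) = (207/2)·√(39.4 nF/2.10 mH) = 0.448.
t_s ≈ 3/(ζω_n) = 0.0000609 s.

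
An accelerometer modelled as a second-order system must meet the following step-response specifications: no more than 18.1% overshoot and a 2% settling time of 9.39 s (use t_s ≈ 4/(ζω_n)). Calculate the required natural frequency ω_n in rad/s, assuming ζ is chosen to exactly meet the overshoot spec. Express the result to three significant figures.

Inverting the overshoot relation: ζ = |ln 0.181|/√(π² + ln²0.181) = 0.478.
Then ω_n = 4/(ζ t_s) = 4/(0.478 × 9.39) = 0.891 rad/s.

ω_n ≈ 0.891 rad/s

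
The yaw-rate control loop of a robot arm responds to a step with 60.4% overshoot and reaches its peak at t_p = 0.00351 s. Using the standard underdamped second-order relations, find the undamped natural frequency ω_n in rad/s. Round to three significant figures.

The overshoot fixes ζ = −ln(OS)/√(π²+ln²(OS)) = 0.158.
t_p = π/ω_d ⇒ ω_d = 895 rad/s; then ω_n = ω_d/√(1−ζ²) = 906 rad/s.

ω_n ≈ 906 rad/s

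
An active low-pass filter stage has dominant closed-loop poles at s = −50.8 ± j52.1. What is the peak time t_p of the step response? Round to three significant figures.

t_p = π/ω_d with ω_d = 52.1 (the imaginary part), so t_p = 0.0603 s.

t_p ≈ 0.0603 s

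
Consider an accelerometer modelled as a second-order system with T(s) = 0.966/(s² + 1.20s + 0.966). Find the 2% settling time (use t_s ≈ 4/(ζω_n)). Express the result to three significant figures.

t_s ≈ 6.67 s

Matching coefficients with s² + 2ζω_n s + ω_n² gives ω_n² = 0.966 ⇒ ω_n = 0.983 rad/s, and ζ = 1.20/(2ω_n) = 0.610.
t_s ≈ 4/(ζω_n) = 4/(0.610·0.983) = 6.67 s.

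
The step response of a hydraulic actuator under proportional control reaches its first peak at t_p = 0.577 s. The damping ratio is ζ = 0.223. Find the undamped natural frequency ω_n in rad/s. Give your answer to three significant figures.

ω_n ≈ 5.59 rad/s

Peak time t_p = π/ω_d, so ω_d = π/t_p = π/0.577 = 5.44 rad/s.
ω_n = ω_d/√(1−ζ²) = 5.44/√0.950 = 5.59 rad/s.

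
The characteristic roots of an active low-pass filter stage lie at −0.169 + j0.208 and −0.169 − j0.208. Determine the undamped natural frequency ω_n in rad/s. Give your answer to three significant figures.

ω_n ≈ 0.268 rad/s

The poles are at −σ ± jω_d with σ = 0.169 and ω_d = 0.208, so ω_n = √(σ²+ω_d²) = 0.268 rad/s and ζ = σ/ω_n = 0.631.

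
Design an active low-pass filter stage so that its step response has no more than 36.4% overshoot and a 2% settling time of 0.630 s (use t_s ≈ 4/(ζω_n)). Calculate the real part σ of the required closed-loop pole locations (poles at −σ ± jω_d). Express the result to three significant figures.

The settling-time spec alone fixes σ = ζω_n = 4/t_s = 4/0.630 = 6.35.
(Overshoot then fixes ζ = 0.306 and hence ω_d = σ·√(1−ζ²)/ζ = 19.7 rad/s.)

σ ≈ 6.35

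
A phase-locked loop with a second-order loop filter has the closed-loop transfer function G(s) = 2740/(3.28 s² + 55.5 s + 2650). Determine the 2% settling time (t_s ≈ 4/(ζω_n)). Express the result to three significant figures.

Dividing through by 3.28: denominator becomes s² + 16.92 s + 807.9.
So ω_n = √807.9 = 28.4 rad/s and ζ = 16.92/(2·28.4) = 0.298.
t_s ≈ 4/(ζω_n) = 0.473 s.

t_s ≈ 0.473 s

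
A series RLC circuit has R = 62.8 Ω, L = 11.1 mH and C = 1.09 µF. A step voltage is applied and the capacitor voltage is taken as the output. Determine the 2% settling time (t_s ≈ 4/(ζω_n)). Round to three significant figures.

t_s ≈ 0.00141 s

For a series RLC circuit (capacitor voltage as output), ω_n = 1/√(LC) = 1/√(11.1 mH · 1.09 µF) = 9090 rad/s.
ζ = (R/2)·√(C/L) = (62.8/2)·√(1.09 µF/11.1 mH) = 0.311.
t_s ≈ 4/(ζω_n) = 0.00141 s.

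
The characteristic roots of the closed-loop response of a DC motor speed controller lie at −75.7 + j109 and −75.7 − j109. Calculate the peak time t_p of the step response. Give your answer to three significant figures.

t_p ≈ 0.0288 s

t_p = π/ω_d with ω_d = 109 (the imaginary part), so t_p = 0.0288 s.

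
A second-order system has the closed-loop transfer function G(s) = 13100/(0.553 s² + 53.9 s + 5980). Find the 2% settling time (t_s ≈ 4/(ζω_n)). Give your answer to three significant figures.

Dividing through by 0.553: denominator becomes s² + 97.47 s + 10810.
So ω_n = √10810 = 104 rad/s and ζ = 97.47/(2·104) = 0.469.
t_s ≈ 4/(ζω_n) = 0.0821 s.

t_s ≈ 0.0821 s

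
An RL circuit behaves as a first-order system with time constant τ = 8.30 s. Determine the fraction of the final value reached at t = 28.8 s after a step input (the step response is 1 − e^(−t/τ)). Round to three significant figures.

y/y_∞ ≈ 0.969

y(t)/y_∞ = 1 − e^(−t/τ) = 1 − e^(−28.8/8.30) = 1 − e^(−3.47) = 0.969.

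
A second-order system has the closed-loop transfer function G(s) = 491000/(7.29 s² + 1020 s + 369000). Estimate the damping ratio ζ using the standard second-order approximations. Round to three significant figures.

ζ ≈ 0.311

Dividing through by 7.29: denominator becomes s² + 139.9 s + 50620.
So ω_n = √50620 = 225 rad/s and ζ = 139.9/(2·225) = 0.311.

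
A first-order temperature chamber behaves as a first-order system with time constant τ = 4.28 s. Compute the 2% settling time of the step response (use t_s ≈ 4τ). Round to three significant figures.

t_s ≈ 4τ = 17.1 s.

t_s ≈ 17.1 s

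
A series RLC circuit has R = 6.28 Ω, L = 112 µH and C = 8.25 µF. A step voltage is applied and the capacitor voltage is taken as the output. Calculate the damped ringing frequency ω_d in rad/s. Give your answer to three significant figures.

ω_d ≈ 17200 rad/s

For a series RLC circuit (capacitor voltage as output), ω_n = 1/√(LC) = 1/√(112 µH · 8.25 µF) = 32900 rad/s.
ζ = (R/2)·√(C/L) = (6.28/2)·√(8.25 µF/112 µH) = 0.852.
The damped frequency ω_d = ω_n√(1−ζ²) = 17200 rad/s.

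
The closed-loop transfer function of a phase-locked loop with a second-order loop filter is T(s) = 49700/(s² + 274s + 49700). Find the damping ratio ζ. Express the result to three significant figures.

ζ ≈ 0.615

Matching coefficients with s² + 2ζω_n s + ω_n² gives ω_n² = 49700 ⇒ ω_n = 223 rad/s, and ζ = 274/(2ω_n) = 0.615.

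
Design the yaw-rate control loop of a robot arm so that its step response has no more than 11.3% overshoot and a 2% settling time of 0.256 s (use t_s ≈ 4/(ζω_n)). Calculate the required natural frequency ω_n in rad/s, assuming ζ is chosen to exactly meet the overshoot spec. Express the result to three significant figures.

ω_n ≈ 27.4 rad/s

From %OS = 100·exp(−πζ/√(1−ζ²)), invert to get ζ = −ln(OS)/√(π² + ln²(OS)) with OS = 0.113.
−ln 0.113 = 2.180, so ζ = 2.180/√(π² + 4.754) = 0.570.
From t_s ≈ 4/(ζω_n): ω_n = 4/(ζ·t_s) = 4/(0.570·0.256) = 27.4 rad/s.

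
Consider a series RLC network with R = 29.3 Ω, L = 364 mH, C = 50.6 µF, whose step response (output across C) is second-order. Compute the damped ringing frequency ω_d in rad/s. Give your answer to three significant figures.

ω_d ≈ 230 rad/s

For a series RLC circuit (capacitor voltage as output), ω_n = 1/√(LC) = 1/√(364 mH · 50.6 µF) = 233 rad/s.
ζ = (R/2)·√(C/L) = (29.3/2)·√(50.6 µF/364 mH) = 0.173.
The damped frequency ω_d = ω_n√(1−ζ²) = 230 rad/s.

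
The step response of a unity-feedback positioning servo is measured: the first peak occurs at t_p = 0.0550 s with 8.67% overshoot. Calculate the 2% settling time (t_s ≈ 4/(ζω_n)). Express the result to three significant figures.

The overshoot fixes ζ = −ln(OS)/√(π²+ln²(OS)) = 0.614.
t_p = π/ω_d ⇒ ω_d = 57.1 rad/s; then ω_n = ω_d/√(1−ζ²) = 72.4 rad/s.
t_s ≈ 4/(ζω_n) = 4/(0.614·72.4) = 0.0900 s.

t_s ≈ 0.0900 s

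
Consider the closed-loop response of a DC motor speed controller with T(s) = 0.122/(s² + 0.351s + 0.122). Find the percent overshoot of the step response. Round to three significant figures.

ω_n = √0.122 = 0.349 rad/s; ζ = 0.351/(2·0.349) = 0.502.
Overshoot: exp(−π·0.502/√(1−0.502²)) = 0.161, i.e. 16.1%.

%OS ≈ 16.1%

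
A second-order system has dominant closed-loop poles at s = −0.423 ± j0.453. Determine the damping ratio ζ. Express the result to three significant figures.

ζ ≈ 0.682

With σ = 0.423, ω_d = 0.453: ω_n = √(σ²+ω_d²) = 0.620 rad/s, ζ = σ/ω_n = 0.682.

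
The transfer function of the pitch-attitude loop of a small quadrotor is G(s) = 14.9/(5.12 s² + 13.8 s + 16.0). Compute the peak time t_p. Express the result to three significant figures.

t_p ≈ 2.75 s

Dividing through by 5.12: denominator becomes s² + 2.695 s + 3.125.
So ω_n = √3.125 = 1.77 rad/s and ζ = 2.695/(2·1.77) = 0.762.
ω_d = ω_n√(1−ζ²) = 1.14 rad/s. t_p = π/ω_d = 2.75 s.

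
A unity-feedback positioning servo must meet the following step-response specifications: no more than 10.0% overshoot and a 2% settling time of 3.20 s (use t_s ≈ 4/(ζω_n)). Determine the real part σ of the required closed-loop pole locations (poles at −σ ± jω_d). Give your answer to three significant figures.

σ ≈ 1.25

The settling-time spec alone fixes σ = ζω_n = 4/t_s = 4/3.20 = 1.25.
(Overshoot then fixes ζ = 0.591 and hence ω_d = σ·√(1−ζ²)/ζ = 1.71 rad/s.)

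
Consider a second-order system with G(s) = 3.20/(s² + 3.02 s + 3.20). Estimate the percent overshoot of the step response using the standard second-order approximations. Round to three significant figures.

%OS ≈ 0.711%

ω_n = √3.20 = 1.79 rad/s; ζ = 3.02/(2·1.79) = 0.844.
%OS = 100·exp(−πζ/√(1−ζ²)) = 0.711%.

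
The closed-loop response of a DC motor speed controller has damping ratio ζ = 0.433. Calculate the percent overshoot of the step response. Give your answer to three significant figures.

%OS ≈ 22.1%

For an underdamped second-order system, %OS = 100·exp(−πζ/√(1−ζ²)).
πζ/√(1−ζ²) = π·0.433/√(1−0.187) = 1.509, so %OS = 100·e^(−1.509) = 22.1%.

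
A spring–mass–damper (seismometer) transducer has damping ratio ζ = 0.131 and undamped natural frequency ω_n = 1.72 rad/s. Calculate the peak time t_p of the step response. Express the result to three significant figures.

t_p ≈ 1.84 s

The damped frequency is ω_d = ω_n√(1−ζ²) = 1.72·√(1−0.0172) = 1.71 rad/s.
Peak time t_p = π/ω_d = π/1.71 = 1.84 s.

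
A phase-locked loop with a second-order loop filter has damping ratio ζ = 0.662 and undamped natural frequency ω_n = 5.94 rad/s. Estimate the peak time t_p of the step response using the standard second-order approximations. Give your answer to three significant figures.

t_p ≈ 0.706 s

The damped frequency is ω_d = ω_n√(1−ζ²) = 5.94·√(1−0.438) = 4.45 rad/s.
Peak time t_p = π/ω_d = π/4.45 = 0.706 s.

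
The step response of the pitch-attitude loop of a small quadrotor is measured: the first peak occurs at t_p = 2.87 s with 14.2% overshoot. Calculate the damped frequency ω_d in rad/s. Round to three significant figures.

ω_d ≈ 1.09 rad/s

t_p = π/ω_d, so ω_d = π/2.87 = 1.09 rad/s.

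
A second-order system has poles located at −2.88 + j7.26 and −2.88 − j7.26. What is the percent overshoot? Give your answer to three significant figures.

The poles are at −σ ± jω_d with σ = 2.88 and ω_d = 7.26, so ω_n = √(σ²+ω_d²) = 7.81 rad/s and ζ = σ/ω_n = 0.369.
%OS = 100·exp(−πζ/√(1−ζ²)) = 28.8%.

%OS ≈ 28.8%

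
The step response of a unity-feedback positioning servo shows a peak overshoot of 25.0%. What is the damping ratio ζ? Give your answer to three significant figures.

ζ = −ln(OS)/√(π² + (ln OS)²). With OS = 0.250, ln OS = −1.386 and ζ = 1.386/3.434 = 0.404.

ζ ≈ 0.404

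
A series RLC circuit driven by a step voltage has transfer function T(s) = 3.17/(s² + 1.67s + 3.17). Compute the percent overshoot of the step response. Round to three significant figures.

%OS ≈ 18.9%

Matching coefficients with s² + 2ζω_n s + ω_n² gives ω_n² = 3.17 ⇒ ω_n = 1.78 rad/s, and ζ = 1.67/(2ω_n) = 0.469.
Overshoot: exp(−π·0.469/√(1−0.469²)) = 0.189, i.e. 18.9%.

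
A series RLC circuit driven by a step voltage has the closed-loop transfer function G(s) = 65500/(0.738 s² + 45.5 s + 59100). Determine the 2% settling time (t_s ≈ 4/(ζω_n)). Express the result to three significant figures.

t_s ≈ 0.130 s

Dividing through by 0.738: denominator becomes s² + 61.65 s + 80080.
So ω_n = √80080 = 283 rad/s and ζ = 61.65/(2·283) = 0.109.
t_s ≈ 4/(ζω_n) = 0.130 s.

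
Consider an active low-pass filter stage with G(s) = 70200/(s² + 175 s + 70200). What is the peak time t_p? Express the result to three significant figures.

Comparing the denominator to s² + 2ζω_n s + ω_n²: ω_n = √70200 = 265 rad/s, and 2ζω_n = 175 so ζ = 175/(2·265) = 0.330.
ω_d = 265·√(1 − 0.330²) = 250 rad/s. Then t_p = π/ω_d = 0.0126 s.

t_p ≈ 0.0126 s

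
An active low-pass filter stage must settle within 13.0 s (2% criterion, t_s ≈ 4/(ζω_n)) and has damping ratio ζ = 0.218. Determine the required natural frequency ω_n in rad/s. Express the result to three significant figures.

ω_n ≈ 1.41 rad/s

Rearranging t_s ≈ 4/(ζω_n) gives ω_n = 4/(ζ·t_s) = 4/(0.218 × 13.0) = 1.41 rad/s.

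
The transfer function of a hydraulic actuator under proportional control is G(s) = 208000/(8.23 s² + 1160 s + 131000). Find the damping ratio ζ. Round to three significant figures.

Dividing through by 8.23: denominator becomes s² + 140.9 s + 15920.
So ω_n = √15920 = 126 rad/s and ζ = 140.9/(2·126) = 0.559.

ζ ≈ 0.559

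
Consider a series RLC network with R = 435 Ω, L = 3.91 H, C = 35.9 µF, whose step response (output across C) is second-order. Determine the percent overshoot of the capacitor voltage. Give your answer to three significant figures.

For a series RLC circuit (capacitor voltage as output), ω_n = 1/√(LC) = 1/√(3.91 H · 35.9 µF) = 84.4 rad/s.
ζ = (R/2)·√(C/L) = (435/2)·√(35.9 µF/3.91 H) = 0.659.
%OS = 100 e^{−πζ/√(1−ζ²)} with ζ = 0.659 gives 6.37%.

%OS ≈ 6.37%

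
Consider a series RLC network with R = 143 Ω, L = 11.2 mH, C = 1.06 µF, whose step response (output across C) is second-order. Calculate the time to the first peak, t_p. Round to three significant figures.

For a series RLC circuit (capacitor voltage as output), ω_n = 1/√(LC) = 1/√(11.2 mH · 1.06 µF) = 9180 rad/s.
ζ = (R/2)·√(C/L) = (143/2)·√(1.06 µF/11.2 mH) = 0.696.
ω_d = ω_n√(1−ζ²) = 6590 rad/s. t_p = π/ω_d = 0.000476 s.

t_p ≈ 0.000476 s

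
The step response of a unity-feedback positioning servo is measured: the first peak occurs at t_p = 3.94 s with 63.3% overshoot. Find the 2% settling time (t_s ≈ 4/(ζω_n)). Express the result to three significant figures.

t_s ≈ 34.5 s

From the overshoot, ζ = −ln(OS)/√(π²+ln²(OS)) = 0.144.
t_p = π/ω_d ⇒ ω_d = 0.797 rad/s; then ω_n = ω_d/√(1−ζ²) = 0.806 rad/s.
t_s ≈ 4/(ζω_n) = 4/(0.144·0.806) = 34.5 s.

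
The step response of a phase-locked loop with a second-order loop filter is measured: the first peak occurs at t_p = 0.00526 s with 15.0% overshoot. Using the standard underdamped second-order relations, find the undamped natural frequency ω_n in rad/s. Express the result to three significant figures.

ω_n ≈ 698 rad/s

ζ from %OS: ζ = |ln 0.150|/√(π²+ln²0.150) = 0.517.
From t_p = π/ω_d, ω_d = π/0.00526 = 597 rad/s, so ω_n = ω_d/√(1−ζ²) = 698 rad/s.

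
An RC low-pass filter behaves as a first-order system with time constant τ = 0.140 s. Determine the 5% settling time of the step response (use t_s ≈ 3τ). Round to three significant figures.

t_s ≈ 0.420 s

t_s ≈ 3τ = 0.420 s.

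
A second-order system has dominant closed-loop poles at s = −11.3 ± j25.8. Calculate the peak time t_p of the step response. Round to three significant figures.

t_p ≈ 0.122 s

t_p = π/ω_d with ω_d = 25.8 (the imaginary part), so t_p = 0.122 s.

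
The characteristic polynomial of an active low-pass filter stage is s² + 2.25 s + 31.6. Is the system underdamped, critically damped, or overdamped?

a² − 4b = 2.25² − 4·31.6 < 0 (complex roots); the system is underdamped.

underdamped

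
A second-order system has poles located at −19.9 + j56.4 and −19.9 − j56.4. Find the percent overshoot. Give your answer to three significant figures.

%OS ≈ 33.0%

|pole| = ω_n = √(19.9² + 56.4²) = 59.8 rad/s; ζ = cos θ = σ/ω_n = 0.333.
%OS = 100·exp(−πζ/√(1−ζ²)) = 33.0%.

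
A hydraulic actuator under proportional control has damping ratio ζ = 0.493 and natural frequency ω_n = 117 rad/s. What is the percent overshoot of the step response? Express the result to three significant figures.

%OS ≈ 16.9%

For an underdamped second-order system, %OS = 100·exp(−πζ/√(1−ζ²)).
πζ/√(1−ζ²) = π·0.493/√(1−0.243) = 1.780, so %OS = 100·e^(−1.780) = 16.9%.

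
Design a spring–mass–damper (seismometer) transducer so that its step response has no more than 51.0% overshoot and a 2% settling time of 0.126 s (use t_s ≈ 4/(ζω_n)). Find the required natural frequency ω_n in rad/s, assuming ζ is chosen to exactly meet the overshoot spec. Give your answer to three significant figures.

ω_n ≈ 151 rad/s

Inverting the overshoot relation: ζ = |ln 0.510|/√(π² + ln²0.510) = 0.210.
From t_s ≈ 4/(ζω_n): ω_n = 4/(ζ·t_s) = 4/(0.210·0.126) = 151 rad/s.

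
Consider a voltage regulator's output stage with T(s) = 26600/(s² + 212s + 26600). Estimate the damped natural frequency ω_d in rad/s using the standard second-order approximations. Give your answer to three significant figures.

Comparing the denominator to s² + 2ζω_n s + ω_n²: ω_n = √26600 = 163 rad/s, and 2ζω_n = 212 so ζ = 212/(2·163) = 0.650.
The damped frequency ω_d = ω_n√(1−ζ²) = 124 rad/s.

ω_d ≈ 124 rad/s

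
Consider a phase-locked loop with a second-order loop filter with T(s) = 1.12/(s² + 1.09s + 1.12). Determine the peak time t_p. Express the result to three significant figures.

t_p ≈ 3.46 s

ω_n = √1.12 = 1.06 rad/s; ζ = 1.09/(2·1.06) = 0.515.
ω_d = ω_n√(1−ζ²) = 0.907 rad/s. Then t_p = π/ω_d = 3.46 s.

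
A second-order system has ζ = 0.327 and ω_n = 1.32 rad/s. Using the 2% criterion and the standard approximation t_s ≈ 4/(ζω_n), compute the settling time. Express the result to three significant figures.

t_s ≈ 9.27 s

t_s ≈ 4/(ζω_n) = 4/(0.327 × 1.32) = 9.27 s.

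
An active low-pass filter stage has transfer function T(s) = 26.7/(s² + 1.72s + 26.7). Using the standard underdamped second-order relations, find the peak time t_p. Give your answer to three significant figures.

t_p ≈ 0.617 s

Matching coefficients with s² + 2ζω_n s + ω_n² gives ω_n² = 26.7 ⇒ ω_n = 5.17 rad/s, and ζ = 1.72/(2ω_n) = 0.166.
ω_d = 5.17·√(1 − 0.166²) = 5.10 rad/s. Then t_p = π/ω_d = 0.617 s.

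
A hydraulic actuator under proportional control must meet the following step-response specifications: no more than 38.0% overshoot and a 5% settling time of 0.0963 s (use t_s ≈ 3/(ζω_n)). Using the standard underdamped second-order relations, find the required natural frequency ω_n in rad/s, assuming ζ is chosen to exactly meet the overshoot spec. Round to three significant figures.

ω_n ≈ 106 rad/s

Inverting the overshoot relation: ζ = |ln 0.380|/√(π² + ln²0.380) = 0.294.
From t_s ≈ 3/(ζω_n): ω_n = 3/(ζ·t_s) = 3/(0.294·0.0963) = 106 rad/s.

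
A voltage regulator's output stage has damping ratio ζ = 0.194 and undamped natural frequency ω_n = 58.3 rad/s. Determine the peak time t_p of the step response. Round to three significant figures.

t_p ≈ 0.0549 s

The damped frequency is ω_d = ω_n√(1−ζ²) = 58.3·√(1−0.0376) = 57.2 rad/s.
Peak time t_p = π/ω_d = π/57.2 = 0.0549 s.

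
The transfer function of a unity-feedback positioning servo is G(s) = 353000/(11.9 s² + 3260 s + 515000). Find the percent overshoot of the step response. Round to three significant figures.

%OS ≈ 6.40%

Dividing through by 11.9: denominator becomes s² + 273.9 s + 43280.
So ω_n = √43280 = 208 rad/s and ζ = 273.9/(2·208) = 0.658.
Overshoot: exp(−π·0.658/√(1−0.658²)) = 0.0640, i.e. 6.40%.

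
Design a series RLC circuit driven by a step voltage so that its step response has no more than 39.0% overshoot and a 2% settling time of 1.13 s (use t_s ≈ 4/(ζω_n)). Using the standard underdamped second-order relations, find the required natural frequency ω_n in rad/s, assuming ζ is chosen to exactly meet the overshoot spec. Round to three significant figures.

ζ = −ln(OS)/√(π² + (ln OS)²). With OS = 0.390, ln OS = −0.9416 and ζ = 0.9416/3.280 = 0.287.
Then ω_n = 4/(ζ t_s) = 4/(0.287 × 1.13) = 12.3 rad/s.

ω_n ≈ 12.3 rad/s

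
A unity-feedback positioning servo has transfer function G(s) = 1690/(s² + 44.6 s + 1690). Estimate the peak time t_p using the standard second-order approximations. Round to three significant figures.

t_p ≈ 0.0910 s

ω_n = √1690 = 41.1 rad/s; ζ = 44.6/(2·41.1) = 0.542.
ω_d = 41.1·√(1 − 0.542²) = 34.5 rad/s. Then t_p = π/ω_d = 0.0910 s.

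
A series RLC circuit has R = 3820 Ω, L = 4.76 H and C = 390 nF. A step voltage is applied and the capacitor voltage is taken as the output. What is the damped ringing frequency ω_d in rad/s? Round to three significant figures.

ω_d ≈ 615 rad/s

For a series RLC circuit (capacitor voltage as output), ω_n = 1/√(LC) = 1/√(4.76 H · 390 nF) = 734 rad/s.
ζ = (R/2)·√(C/L) = (3820/2)·√(390 nF/4.76 H) = 0.547.
The damped frequency ω_d = ω_n√(1−ζ²) = 615 rad/s.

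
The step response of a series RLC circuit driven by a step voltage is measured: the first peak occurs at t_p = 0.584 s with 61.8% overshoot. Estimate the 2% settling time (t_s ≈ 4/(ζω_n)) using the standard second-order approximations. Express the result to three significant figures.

The overshoot fixes ζ = −ln(OS)/√(π²+ln²(OS)) = 0.151.
t_p = π/ω_d ⇒ ω_d = 5.38 rad/s; then ω_n = ω_d/√(1−ζ²) = 5.44 rad/s.
t_s ≈ 4/(ζω_n) = 4/(0.151·5.44) = 4.85 s.

t_s ≈ 4.85 s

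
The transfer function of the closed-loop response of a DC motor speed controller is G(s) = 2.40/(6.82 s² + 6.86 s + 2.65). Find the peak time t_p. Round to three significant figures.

t_p ≈ 8.53 s

Dividing through by 6.82: denominator becomes s² + 1.006 s + 0.3886.
So ω_n = √0.3886 = 0.623 rad/s and ζ = 1.006/(2·0.623) = 0.807.
ω_d = 0.623·√(1 − 0.807²) = 0.368 rad/s. t_p = π/ω_d = 8.53 s.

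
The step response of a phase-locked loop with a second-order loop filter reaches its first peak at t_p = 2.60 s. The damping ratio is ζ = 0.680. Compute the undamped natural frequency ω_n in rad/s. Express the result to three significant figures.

ω_n ≈ 1.65 rad/s

Peak time t_p = π/ω_d, so ω_d = π/t_p = π/2.60 = 1.21 rad/s.
ω_n = ω_d/√(1−ζ²) = 1.21/√0.538 = 1.65 rad/s.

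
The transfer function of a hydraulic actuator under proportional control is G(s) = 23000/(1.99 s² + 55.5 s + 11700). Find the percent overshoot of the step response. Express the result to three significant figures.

%OS ≈ 55.9%

Dividing through by 1.99: denominator becomes s² + 27.89 s + 5879.
So ω_n = √5879 = 76.7 rad/s and ζ = 27.89/(2·76.7) = 0.182.
Overshoot: exp(−π·0.182/√(1−0.182²)) = 0.559, i.e. 55.9%.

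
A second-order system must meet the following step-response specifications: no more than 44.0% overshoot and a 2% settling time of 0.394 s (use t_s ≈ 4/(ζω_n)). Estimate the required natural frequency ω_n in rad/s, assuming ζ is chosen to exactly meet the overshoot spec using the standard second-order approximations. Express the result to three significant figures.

ω_n ≈ 40.2 rad/s

ζ = −ln(OS)/√(π² + (ln OS)²). With OS = 0.440, ln OS = −0.8210 and ζ = 0.8210/3.247 = 0.253.
From t_s ≈ 4/(ζω_n): ω_n = 4/(ζ·t_s) = 4/(0.253·0.394) = 40.2 rad/s.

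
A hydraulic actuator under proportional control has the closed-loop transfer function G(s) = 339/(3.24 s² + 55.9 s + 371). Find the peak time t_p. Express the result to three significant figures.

Dividing through by 3.24: denominator becomes s² + 17.25 s + 114.5.
So ω_n = √114.5 = 10.7 rad/s and ζ = 17.25/(2·10.7) = 0.806.
ω_d = ω_n√(1−ζ²) = 6.33 rad/s. t_p = π/ω_d = 0.496 s.

t_p ≈ 0.496 s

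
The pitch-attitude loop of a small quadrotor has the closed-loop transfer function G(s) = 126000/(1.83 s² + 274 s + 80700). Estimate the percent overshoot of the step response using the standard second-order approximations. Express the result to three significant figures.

%OS ≈ 30.2%

Dividing through by 1.83: denominator becomes s² + 149.7 s + 44100.
So ω_n = √44100 = 210 rad/s and ζ = 149.7/(2·210) = 0.356.
%OS = 100 e^{−πζ/√(1−ζ²)} with ζ = 0.356 gives 30.2%.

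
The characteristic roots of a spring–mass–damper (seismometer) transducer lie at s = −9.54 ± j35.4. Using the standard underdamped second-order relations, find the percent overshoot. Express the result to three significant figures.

%OS ≈ 42.9%

With σ = 9.54, ω_d = 35.4: ω_n = √(σ²+ω_d²) = 36.7 rad/s, ζ = σ/ω_n = 0.260.
%OS = 100 e^{−πζ/√(1−ζ²)} with ζ = 0.260 gives 42.9%.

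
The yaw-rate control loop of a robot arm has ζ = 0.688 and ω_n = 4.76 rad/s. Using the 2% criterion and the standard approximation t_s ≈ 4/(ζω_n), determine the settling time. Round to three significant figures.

t_s ≈ 4/(ζω_n) = 4/(0.688 × 4.76) = 1.22 s.

t_s ≈ 1.22 s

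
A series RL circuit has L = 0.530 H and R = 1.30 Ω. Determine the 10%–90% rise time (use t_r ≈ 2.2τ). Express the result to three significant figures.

τ = L/R = 0.530/1.30 = 0.408 s.
t_r ≈ 2.2τ = 0.897 s.

t_r ≈ 0.897 s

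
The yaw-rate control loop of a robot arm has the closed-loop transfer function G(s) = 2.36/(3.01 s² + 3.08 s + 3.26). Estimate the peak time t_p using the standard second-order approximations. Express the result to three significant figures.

Dividing through by 3.01: denominator becomes s² + 1.023 s + 1.083.
So ω_n = √1.083 = 1.04 rad/s and ζ = 1.023/(2·1.04) = 0.492.
The damped frequency ω_d = ω_n√(1−ζ²) = 0.906 rad/s. t_p = π/ω_d = 3.47 s.

t_p ≈ 3.47 s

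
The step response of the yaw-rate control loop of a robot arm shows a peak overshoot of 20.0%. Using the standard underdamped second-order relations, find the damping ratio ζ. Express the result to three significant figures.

Inverting the overshoot relation: ζ = |ln 0.200|/√(π² + ln²0.200) = 0.456.

ζ ≈ 0.456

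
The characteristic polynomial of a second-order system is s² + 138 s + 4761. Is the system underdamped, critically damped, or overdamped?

a² − 4b = 138² − 4·4761 = 0 (repeated real root); the system is critically damped.

critically damped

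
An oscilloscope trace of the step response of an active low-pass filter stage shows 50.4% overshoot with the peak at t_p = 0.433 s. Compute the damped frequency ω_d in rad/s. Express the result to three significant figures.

ω_d ≈ 7.26 rad/s

t_p = π/ω_d, so ω_d = π/0.433 = 7.26 rad/s.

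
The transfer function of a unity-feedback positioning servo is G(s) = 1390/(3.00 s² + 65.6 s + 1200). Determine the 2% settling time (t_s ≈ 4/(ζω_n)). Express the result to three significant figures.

Dividing through by 3.00: denominator becomes s² + 21.87 s + 400.0.
So ω_n = √400.0 = 20.0 rad/s and ζ = 21.87/(2·20.0) = 0.547.
t_s ≈ 4/(ζω_n) = 0.366 s.

t_s ≈ 0.366 s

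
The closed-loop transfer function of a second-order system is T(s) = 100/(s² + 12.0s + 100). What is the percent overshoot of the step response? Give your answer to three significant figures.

%OS ≈ 9.48%

Comparing the denominator to s² + 2ζω_n s + ω_n²: ω_n = √100 = 10.0 rad/s, and 2ζω_n = 12.0 so ζ = 12.0/(2·10.0) = 0.600.
%OS = 100·exp(−πζ/√(1−ζ²)) = 9.48%.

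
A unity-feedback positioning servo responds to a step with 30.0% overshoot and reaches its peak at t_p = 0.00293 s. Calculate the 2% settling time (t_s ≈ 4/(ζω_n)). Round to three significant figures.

t_s ≈ 0.00973 s

From the overshoot, ζ = −ln(OS)/√(π²+ln²(OS)) = 0.358.
t_p = π/ω_d ⇒ ω_d = 1070 rad/s; then ω_n = ω_d/√(1−ζ²) = 1150 rad/s.
t_s ≈ 4/(ζω_n) = 4/(0.358·1150) = 0.00973 s.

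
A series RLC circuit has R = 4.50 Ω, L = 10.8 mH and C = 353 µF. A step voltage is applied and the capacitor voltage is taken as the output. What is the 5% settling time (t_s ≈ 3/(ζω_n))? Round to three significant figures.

t_s ≈ 0.0144 s

For a series RLC circuit (capacitor voltage as output), ω_n = 1/√(LC) = 1/√(10.8 mH · 353 µF) = 512 rad/s.
ζ = (R/2)·√(C/L) = (4.50/2)·√(353 µF/10.8 mH) = 0.407.
t_s ≈ 3/(ζω_n) = 0.0144 s.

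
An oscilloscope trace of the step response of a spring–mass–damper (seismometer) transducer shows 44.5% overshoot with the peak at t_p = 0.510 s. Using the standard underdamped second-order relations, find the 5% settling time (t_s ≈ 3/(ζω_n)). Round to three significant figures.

The overshoot fixes ζ = −ln(OS)/√(π²+ln²(OS)) = 0.250.
From t_p = π/ω_d, ω_d = π/0.510 = 6.16 rad/s, so ω_n = ω_d/√(1−ζ²) = 6.36 rad/s.
t_s ≈ 3/(ζω_n) = 3/(0.250·6.36) = 1.89 s.

t_s ≈ 1.89 s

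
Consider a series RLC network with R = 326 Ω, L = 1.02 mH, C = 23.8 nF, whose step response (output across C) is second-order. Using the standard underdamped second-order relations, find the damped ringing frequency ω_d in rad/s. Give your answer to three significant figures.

ω_d ≈ 125000 rad/s

For a series RLC circuit (capacitor voltage as output), ω_n = 1/√(LC) = 1/√(1.02 mH · 23.8 nF) = 203000 rad/s.
ζ = (R/2)·√(C/L) = (326/2)·√(23.8 nF/1.02 mH) = 0.787.
ω_d = 203000·√(1 − 0.787²) = 125000 rad/s.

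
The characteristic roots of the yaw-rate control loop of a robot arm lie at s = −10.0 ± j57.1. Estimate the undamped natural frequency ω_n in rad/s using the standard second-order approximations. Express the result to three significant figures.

ω_n ≈ 58.0 rad/s

With σ = 10.0, ω_d = 57.1: ω_n = √(σ²+ω_d²) = 58.0 rad/s, ζ = σ/ω_n = 0.173.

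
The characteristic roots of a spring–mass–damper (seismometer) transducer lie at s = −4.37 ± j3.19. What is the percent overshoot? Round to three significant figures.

%OS ≈ 1.35%

The poles are at −σ ± jω_d with σ = 4.37 and ω_d = 3.19, so ω_n = √(σ²+ω_d²) = 5.41 rad/s and ζ = σ/ω_n = 0.808.
%OS = 100 e^{−πζ/√(1−ζ²)} with ζ = 0.808 gives 1.35%.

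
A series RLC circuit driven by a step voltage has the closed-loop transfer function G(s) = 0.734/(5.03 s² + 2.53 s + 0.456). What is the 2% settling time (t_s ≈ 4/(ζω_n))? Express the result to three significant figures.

Dividing through by 5.03: denominator becomes s² + 0.5030 s + 0.09066.
So ω_n = √0.09066 = 0.301 rad/s and ζ = 0.5030/(2·0.301) = 0.835.
t_s ≈ 4/(ζω_n) = 15.9 s.

t_s ≈ 15.9 s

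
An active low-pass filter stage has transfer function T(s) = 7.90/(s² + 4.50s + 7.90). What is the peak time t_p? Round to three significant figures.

Matching coefficients with s² + 2ζω_n s + ω_n² gives ω_n² = 7.90 ⇒ ω_n = 2.81 rad/s, and ζ = 4.50/(2ω_n) = 0.801.
The damped frequency ω_d = ω_n√(1−ζ²) = 1.68 rad/s. Then t_p = π/ω_d = 1.87 s.

t_p ≈ 1.87 s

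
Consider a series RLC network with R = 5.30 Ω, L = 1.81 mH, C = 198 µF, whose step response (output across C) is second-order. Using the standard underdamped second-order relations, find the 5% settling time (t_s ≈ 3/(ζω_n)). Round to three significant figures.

t_s ≈ 0.00205 s

For a series RLC circuit (capacitor voltage as output), ω_n = 1/√(LC) = 1/√(1.81 mH · 198 µF) = 1670 rad/s.
ζ = (R/2)·√(C/L) = (5.30/2)·√(198 µF/1.81 mH) = 0.876.
t_s ≈ 3/(ζω_n) = 0.00205 s.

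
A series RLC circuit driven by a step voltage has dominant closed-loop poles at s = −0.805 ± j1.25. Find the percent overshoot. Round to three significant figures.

%OS ≈ 13.2%

The poles are at −σ ± jω_d with σ = 0.805 and ω_d = 1.25, so ω_n = √(σ²+ω_d²) = 1.49 rad/s and ζ = σ/ω_n = 0.541.
%OS = 100·exp(−πζ/√(1−ζ²)) = 13.2%.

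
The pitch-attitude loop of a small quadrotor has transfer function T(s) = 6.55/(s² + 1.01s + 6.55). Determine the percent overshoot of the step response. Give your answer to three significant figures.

%OS ≈ 53.1%

Matching coefficients with s² + 2ζω_n s + ω_n² gives ω_n² = 6.55 ⇒ ω_n = 2.56 rad/s, and ζ = 1.01/(2ω_n) = 0.197.
Overshoot: exp(−π·0.197/√(1−0.197²)) = 0.531, i.e. 53.1%.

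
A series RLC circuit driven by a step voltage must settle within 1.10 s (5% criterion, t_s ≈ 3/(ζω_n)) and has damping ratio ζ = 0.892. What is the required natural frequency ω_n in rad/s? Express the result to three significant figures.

Rearranging t_s ≈ 3/(ζω_n) gives ω_n = 3/(ζ·t_s) = 3/(0.892 × 1.10) = 3.06 rad/s.

ω_n ≈ 3.06 rad/s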